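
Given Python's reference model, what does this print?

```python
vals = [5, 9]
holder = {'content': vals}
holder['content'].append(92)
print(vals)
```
[5, 9, 92]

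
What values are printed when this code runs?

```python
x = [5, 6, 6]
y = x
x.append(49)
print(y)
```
[5, 6, 6, 49]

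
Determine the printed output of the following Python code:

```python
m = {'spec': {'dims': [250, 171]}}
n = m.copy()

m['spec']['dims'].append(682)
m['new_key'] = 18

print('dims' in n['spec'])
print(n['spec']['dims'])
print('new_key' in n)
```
True
[250, 171, 682]
False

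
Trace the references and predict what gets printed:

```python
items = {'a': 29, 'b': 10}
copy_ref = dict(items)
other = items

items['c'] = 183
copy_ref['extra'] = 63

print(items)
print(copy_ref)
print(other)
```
{'a': 29, 'b': 10, 'c': 183}
{'a': 29, 'b': 10, 'extra': 63}
{'a': 29, 'b': 10, 'c': 183}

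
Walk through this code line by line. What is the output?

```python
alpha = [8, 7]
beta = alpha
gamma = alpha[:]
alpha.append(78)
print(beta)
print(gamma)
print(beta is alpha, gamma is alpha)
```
[8, 7, 78]
[8, 7]
True False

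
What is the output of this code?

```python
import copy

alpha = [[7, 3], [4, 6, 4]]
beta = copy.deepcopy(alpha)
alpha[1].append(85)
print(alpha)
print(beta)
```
[[7, 3], [4, 6, 4, 85]]
[[7, 3], [4, 6, 4]]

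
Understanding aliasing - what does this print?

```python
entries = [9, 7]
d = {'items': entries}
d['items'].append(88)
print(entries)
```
[9, 7, 88]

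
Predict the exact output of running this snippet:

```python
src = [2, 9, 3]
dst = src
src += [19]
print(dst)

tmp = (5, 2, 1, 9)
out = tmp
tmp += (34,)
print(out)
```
[2, 9, 3, 19]
(5, 2, 1, 9)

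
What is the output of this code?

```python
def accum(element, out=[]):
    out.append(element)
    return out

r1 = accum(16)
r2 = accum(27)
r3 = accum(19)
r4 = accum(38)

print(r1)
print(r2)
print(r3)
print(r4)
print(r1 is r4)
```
[16, 27, 19, 38]
[16, 27, 19, 38]
[16, 27, 19, 38]
[16, 27, 19, 38]
True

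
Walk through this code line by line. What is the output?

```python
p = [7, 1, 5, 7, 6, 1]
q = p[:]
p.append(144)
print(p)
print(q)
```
[7, 1, 5, 7, 6, 1, 144]
[7, 1, 5, 7, 6, 1]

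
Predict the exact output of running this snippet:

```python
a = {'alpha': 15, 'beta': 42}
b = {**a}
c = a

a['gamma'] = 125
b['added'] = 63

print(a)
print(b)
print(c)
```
{'alpha': 15, 'beta': 42, 'gamma': 125}
{'alpha': 15, 'beta': 42, 'added': 63}
{'alpha': 15, 'beta': 42, 'gamma': 125}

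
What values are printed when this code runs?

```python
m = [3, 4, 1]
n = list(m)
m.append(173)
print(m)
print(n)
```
[3, 4, 1, 173]
[3, 4, 1]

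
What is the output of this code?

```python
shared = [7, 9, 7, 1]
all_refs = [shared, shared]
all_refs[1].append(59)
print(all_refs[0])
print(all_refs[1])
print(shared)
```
[7, 9, 7, 1, 59]
[7, 9, 7, 1, 59]
[7, 9, 7, 1, 59]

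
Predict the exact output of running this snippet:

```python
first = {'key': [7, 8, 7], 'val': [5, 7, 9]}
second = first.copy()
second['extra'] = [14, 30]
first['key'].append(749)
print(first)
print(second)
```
{'key': [7, 8, 7, 749], 'val': [5, 7, 9]}
{'key': [7, 8, 7, 749], 'val': [5, 7, 9], 'extra': [14, 30]}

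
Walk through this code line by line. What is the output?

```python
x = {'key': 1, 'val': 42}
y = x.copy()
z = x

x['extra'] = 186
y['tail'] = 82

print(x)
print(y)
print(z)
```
{'key': 1, 'val': 42, 'extra': 186}
{'key': 1, 'val': 42, 'tail': 82}
{'key': 1, 'val': 42, 'extra': 186}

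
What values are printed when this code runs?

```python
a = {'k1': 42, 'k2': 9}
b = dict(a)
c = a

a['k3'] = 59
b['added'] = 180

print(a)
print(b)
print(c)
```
{'k1': 42, 'k2': 9, 'k3': 59}
{'k1': 42, 'k2': 9, 'added': 180}
{'k1': 42, 'k2': 9, 'k3': 59}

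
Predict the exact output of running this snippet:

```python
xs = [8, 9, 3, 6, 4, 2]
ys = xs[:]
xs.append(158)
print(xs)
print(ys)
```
[8, 9, 3, 6, 4, 2, 158]
[8, 9, 3, 6, 4, 2]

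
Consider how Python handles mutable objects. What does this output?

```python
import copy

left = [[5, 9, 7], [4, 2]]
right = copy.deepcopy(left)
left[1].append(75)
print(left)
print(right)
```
[[5, 9, 7], [4, 2, 75]]
[[5, 9, 7], [4, 2]]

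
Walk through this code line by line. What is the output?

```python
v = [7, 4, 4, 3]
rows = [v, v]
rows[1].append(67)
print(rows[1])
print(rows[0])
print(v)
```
[7, 4, 4, 3, 67]
[7, 4, 4, 3, 67]
[7, 4, 4, 3, 67]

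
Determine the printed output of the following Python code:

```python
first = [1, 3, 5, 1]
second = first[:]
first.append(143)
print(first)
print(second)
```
[1, 3, 5, 1, 143]
[1, 3, 5, 1]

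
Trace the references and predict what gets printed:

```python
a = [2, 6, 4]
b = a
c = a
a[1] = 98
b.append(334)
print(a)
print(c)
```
[2, 98, 4, 334]
[2, 98, 4, 334]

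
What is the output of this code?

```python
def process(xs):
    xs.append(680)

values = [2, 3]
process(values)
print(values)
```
[2, 3, 680]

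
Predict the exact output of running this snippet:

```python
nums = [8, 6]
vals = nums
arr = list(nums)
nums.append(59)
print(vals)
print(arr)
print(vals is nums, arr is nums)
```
[8, 6, 59]
[8, 6]
True False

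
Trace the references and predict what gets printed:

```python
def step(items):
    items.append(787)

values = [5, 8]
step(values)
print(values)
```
[5, 8, 787]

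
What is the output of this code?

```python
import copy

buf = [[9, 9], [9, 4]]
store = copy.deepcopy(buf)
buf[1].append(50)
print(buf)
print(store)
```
[[9, 9], [9, 4, 50]]
[[9, 9], [9, 4]]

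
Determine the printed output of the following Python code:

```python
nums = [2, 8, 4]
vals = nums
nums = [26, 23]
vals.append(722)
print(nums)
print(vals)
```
[26, 23]
[2, 8, 4, 722]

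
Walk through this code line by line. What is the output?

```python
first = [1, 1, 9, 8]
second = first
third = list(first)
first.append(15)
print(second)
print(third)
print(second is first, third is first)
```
[1, 1, 9, 8, 15]
[1, 1, 9, 8]
True False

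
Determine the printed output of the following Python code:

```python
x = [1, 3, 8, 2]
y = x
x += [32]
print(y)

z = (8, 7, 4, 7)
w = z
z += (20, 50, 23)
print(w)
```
[1, 3, 8, 2, 32]
(8, 7, 4, 7)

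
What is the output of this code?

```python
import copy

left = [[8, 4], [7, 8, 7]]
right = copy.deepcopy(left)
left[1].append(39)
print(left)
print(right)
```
[[8, 4], [7, 8, 7, 39]]
[[8, 4], [7, 8, 7]]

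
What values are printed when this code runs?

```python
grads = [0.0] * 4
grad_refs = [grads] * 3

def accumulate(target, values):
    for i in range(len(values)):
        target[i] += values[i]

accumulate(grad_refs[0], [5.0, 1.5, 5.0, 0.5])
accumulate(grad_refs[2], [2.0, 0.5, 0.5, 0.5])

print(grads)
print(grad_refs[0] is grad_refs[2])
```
[7.0, 2.0, 5.5, 1.0]
True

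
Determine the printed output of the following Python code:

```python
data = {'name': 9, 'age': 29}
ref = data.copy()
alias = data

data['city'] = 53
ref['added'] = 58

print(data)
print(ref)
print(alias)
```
{'name': 9, 'age': 29, 'city': 53}
{'name': 9, 'age': 29, 'added': 58}
{'name': 9, 'age': 29, 'city': 53}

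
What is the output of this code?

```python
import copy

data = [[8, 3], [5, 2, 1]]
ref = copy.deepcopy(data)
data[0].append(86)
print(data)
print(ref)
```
[[8, 3, 86], [5, 2, 1]]
[[8, 3], [5, 2, 1]]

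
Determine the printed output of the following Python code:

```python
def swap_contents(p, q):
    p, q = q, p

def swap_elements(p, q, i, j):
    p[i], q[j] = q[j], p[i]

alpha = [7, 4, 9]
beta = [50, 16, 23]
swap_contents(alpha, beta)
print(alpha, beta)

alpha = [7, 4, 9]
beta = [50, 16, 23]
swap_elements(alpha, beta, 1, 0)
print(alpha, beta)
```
[7, 4, 9] [50, 16, 23]
[7, 50, 9] [4, 16, 23]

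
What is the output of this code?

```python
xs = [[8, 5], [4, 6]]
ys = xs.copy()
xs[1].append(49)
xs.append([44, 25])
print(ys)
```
[[8, 5], [4, 6, 49]]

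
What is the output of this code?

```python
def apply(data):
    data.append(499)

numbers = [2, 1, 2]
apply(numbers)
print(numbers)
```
[2, 1, 2, 499]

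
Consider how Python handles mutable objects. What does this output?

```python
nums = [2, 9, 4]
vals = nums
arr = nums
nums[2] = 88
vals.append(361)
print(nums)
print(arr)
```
[2, 9, 88, 361]
[2, 9, 88, 361]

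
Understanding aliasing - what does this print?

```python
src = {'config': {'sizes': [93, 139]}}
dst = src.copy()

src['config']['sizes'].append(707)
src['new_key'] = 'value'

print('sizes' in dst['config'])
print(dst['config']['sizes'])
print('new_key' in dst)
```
True
[93, 139, 707]
False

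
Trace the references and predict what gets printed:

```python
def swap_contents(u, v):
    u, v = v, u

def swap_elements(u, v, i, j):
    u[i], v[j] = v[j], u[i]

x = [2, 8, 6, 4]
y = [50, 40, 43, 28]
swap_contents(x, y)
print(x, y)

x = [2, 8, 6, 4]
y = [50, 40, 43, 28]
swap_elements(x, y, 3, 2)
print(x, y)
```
[2, 8, 6, 4] [50, 40, 43, 28]
[2, 8, 6, 43] [50, 40, 4, 28]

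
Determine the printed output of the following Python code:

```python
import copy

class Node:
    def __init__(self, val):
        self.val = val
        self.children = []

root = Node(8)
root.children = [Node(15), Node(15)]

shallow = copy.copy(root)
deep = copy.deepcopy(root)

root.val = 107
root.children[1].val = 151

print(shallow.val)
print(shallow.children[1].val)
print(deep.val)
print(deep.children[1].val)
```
8
151
8
15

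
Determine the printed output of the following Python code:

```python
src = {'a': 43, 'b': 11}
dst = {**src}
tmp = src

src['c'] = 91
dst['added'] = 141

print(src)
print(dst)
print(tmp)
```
{'a': 43, 'b': 11, 'c': 91}
{'a': 43, 'b': 11, 'added': 141}
{'a': 43, 'b': 11, 'c': 91}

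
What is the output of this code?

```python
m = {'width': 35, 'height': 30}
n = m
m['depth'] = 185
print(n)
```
{'width': 35, 'height': 30, 'depth': 185}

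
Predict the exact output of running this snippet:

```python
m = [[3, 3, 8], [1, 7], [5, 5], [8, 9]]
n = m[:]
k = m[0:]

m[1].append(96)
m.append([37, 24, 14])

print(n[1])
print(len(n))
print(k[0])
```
[1, 7, 96]
4
[3, 3, 8]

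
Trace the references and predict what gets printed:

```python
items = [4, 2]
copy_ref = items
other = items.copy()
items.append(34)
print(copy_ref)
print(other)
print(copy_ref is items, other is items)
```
[4, 2, 34]
[4, 2]
True False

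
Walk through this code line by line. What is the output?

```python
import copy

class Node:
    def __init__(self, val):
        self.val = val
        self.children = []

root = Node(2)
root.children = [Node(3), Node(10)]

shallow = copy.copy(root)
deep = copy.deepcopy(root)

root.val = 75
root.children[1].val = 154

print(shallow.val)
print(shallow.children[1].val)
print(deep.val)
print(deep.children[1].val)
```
2
154
2
10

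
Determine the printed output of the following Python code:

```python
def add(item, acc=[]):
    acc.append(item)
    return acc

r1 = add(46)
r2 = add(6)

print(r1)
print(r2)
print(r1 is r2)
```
[46, 6]
[46, 6]
True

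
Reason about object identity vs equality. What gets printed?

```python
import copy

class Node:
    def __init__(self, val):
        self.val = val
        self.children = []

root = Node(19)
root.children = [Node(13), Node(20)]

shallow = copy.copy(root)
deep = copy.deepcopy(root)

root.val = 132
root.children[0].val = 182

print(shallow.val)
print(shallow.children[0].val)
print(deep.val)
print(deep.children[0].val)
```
19
182
19
13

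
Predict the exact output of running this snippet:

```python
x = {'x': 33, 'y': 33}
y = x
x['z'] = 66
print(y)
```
{'x': 33, 'y': 33, 'z': 66}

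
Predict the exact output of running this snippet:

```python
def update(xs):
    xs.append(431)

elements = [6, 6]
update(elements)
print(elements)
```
[6, 6, 431]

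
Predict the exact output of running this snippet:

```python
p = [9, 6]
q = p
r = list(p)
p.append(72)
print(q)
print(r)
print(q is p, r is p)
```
[9, 6, 72]
[9, 6]
True False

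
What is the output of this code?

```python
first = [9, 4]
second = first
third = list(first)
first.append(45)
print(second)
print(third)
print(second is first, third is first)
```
[9, 4, 45]
[9, 4]
True False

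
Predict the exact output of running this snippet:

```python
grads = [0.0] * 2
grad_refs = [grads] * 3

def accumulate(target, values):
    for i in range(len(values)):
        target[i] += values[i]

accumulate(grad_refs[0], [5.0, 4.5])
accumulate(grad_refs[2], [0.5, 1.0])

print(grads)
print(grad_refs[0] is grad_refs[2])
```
[5.5, 5.5]
True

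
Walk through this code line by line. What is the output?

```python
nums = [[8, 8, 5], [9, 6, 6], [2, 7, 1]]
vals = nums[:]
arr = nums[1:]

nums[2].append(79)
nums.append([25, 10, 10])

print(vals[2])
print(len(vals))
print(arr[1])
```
[2, 7, 1, 79]
3
[2, 7, 1, 79]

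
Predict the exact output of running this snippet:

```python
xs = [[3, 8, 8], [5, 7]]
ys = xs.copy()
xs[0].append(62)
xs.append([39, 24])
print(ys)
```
[[3, 8, 8, 62], [5, 7]]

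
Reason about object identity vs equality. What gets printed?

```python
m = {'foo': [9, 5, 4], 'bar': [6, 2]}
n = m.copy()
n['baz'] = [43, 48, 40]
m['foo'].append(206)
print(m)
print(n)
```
{'foo': [9, 5, 4, 206], 'bar': [6, 2]}
{'foo': [9, 5, 4, 206], 'bar': [6, 2], 'baz': [43, 48, 40]}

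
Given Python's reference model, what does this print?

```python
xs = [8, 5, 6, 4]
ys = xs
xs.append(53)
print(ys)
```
[8, 5, 6, 4, 53]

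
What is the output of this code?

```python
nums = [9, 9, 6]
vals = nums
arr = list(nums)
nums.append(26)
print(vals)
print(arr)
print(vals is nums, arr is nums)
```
[9, 9, 6, 26]
[9, 9, 6]
True False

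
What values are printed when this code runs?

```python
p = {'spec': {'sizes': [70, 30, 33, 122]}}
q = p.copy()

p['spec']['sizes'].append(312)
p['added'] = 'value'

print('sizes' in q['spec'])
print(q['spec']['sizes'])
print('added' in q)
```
True
[70, 30, 33, 122, 312]
False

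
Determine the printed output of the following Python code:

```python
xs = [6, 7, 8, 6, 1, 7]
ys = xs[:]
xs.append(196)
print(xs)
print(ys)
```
[6, 7, 8, 6, 1, 7, 196]
[6, 7, 8, 6, 1, 7]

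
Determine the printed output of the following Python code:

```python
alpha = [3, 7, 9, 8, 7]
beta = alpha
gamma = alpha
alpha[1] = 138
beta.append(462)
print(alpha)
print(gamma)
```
[3, 138, 9, 8, 7, 462]
[3, 138, 9, 8, 7, 462]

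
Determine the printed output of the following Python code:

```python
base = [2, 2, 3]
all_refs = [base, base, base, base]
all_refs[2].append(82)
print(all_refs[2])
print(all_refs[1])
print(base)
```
[2, 2, 3, 82]
[2, 2, 3, 82]
[2, 2, 3, 82]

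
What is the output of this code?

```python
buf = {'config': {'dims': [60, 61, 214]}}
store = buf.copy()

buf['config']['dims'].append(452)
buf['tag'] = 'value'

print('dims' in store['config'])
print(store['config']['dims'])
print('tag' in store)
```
True
[60, 61, 214, 452]
False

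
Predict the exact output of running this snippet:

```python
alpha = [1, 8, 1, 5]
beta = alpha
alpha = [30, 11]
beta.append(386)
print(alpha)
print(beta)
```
[30, 11]
[1, 8, 1, 5, 386]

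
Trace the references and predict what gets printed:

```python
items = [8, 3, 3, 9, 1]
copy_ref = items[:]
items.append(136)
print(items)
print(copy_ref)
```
[8, 3, 3, 9, 1, 136]
[8, 3, 3, 9, 1]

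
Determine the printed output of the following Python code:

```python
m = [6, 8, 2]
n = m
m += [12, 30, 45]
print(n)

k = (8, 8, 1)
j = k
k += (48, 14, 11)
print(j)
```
[6, 8, 2, 12, 30, 45]
(8, 8, 1)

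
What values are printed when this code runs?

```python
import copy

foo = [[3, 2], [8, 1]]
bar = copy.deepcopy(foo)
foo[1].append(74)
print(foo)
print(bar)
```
[[3, 2], [8, 1, 74]]
[[3, 2], [8, 1]]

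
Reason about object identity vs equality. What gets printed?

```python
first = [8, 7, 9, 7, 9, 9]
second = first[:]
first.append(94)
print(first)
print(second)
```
[8, 7, 9, 7, 9, 9, 94]
[8, 7, 9, 7, 9, 9]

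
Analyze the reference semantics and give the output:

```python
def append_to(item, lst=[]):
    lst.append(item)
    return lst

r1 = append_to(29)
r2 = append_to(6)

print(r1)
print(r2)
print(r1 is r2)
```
[29, 6]
[29, 6]
True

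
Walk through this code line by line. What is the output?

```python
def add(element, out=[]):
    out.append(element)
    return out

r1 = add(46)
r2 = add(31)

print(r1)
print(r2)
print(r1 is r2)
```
[46, 31]
[46, 31]
True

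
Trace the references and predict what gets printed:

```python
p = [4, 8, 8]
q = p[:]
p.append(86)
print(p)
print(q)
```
[4, 8, 8, 86]
[4, 8, 8]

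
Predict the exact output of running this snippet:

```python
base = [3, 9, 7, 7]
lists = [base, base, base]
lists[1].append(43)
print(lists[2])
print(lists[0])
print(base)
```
[3, 9, 7, 7, 43]
[3, 9, 7, 7, 43]
[3, 9, 7, 7, 43]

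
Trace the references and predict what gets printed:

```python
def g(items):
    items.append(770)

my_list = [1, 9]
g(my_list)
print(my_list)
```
[1, 9, 770]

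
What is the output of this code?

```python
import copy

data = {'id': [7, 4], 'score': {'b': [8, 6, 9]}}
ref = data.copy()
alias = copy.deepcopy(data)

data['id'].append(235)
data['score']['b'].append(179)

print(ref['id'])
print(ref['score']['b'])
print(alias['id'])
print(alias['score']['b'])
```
[7, 4, 235]
[8, 6, 9, 179]
[7, 4]
[8, 6, 9]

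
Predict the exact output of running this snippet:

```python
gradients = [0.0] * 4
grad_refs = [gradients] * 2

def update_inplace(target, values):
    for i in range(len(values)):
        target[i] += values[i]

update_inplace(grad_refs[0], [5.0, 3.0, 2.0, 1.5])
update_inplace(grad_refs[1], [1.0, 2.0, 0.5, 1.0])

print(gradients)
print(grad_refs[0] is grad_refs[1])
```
[6.0, 5.0, 2.5, 2.5]
True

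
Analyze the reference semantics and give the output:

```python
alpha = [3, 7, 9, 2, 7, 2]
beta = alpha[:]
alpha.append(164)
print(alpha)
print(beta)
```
[3, 7, 9, 2, 7, 2, 164]
[3, 7, 9, 2, 7, 2]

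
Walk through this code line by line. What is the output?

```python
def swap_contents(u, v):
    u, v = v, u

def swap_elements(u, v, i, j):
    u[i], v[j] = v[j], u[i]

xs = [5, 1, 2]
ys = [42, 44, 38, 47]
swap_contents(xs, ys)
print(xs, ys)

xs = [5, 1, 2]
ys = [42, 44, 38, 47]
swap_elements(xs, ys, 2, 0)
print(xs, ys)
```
[5, 1, 2] [42, 44, 38, 47]
[5, 1, 42] [2, 44, 38, 47]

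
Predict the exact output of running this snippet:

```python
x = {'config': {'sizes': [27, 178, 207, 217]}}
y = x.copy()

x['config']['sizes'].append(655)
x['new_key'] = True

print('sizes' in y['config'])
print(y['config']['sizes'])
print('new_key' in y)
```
True
[27, 178, 207, 217, 655]
False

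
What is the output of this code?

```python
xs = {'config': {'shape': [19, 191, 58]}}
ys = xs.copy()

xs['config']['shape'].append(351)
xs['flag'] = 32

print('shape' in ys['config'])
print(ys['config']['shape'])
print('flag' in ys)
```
True
[19, 191, 58, 351]
False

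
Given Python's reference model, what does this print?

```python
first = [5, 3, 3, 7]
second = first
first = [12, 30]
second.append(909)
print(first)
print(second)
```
[12, 30]
[5, 3, 3, 7, 909]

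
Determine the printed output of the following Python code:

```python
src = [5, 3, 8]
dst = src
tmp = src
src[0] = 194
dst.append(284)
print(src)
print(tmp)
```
[194, 3, 8, 284]
[194, 3, 8, 284]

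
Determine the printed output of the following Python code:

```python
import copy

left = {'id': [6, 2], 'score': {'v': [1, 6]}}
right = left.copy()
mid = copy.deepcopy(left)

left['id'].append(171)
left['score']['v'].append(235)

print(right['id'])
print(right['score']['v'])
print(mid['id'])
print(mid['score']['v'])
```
[6, 2, 171]
[1, 6, 235]
[6, 2]
[1, 6]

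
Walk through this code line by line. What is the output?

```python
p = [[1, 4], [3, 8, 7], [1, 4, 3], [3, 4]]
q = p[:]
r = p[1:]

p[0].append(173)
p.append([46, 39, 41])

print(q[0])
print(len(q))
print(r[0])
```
[1, 4, 173]
4
[3, 8, 7]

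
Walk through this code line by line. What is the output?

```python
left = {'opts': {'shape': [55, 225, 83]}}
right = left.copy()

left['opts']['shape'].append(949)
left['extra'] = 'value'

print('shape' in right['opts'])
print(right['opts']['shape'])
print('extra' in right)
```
True
[55, 225, 83, 949]
False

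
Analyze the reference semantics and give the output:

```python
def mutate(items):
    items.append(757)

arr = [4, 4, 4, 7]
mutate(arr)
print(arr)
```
[4, 4, 4, 7, 757]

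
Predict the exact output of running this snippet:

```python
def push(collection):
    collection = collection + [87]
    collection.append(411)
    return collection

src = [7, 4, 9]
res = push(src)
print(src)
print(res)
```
[7, 4, 9]
[7, 4, 9, 87, 411]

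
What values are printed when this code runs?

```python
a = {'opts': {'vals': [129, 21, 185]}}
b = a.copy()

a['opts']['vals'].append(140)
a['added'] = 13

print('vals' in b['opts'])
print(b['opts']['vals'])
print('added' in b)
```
True
[129, 21, 185, 140]
False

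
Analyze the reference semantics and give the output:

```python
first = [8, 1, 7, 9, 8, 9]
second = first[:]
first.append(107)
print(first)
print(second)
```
[8, 1, 7, 9, 8, 9, 107]
[8, 1, 7, 9, 8, 9]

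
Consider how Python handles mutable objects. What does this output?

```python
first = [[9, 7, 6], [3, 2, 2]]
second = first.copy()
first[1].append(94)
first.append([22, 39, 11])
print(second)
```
[[9, 7, 6], [3, 2, 2, 94]]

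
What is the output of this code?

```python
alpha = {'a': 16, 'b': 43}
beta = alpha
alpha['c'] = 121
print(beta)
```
{'a': 16, 'b': 43, 'c': 121}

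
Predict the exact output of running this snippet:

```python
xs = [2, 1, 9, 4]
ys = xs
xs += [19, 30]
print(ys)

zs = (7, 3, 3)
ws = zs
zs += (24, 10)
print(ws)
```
[2, 1, 9, 4, 19, 30]
(7, 3, 3)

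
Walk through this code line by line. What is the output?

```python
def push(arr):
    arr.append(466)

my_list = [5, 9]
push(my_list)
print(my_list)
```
[5, 9, 466]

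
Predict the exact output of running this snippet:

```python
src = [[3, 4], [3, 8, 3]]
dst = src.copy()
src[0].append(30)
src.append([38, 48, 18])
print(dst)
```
[[3, 4, 30], [3, 8, 3]]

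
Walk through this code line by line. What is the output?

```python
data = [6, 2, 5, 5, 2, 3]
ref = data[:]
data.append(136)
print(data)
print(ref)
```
[6, 2, 5, 5, 2, 3, 136]
[6, 2, 5, 5, 2, 3]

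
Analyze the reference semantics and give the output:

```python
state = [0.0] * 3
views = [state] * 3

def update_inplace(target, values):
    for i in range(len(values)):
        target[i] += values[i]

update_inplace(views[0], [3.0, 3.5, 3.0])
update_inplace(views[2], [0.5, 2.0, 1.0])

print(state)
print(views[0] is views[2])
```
[3.5, 5.5, 4.0]
True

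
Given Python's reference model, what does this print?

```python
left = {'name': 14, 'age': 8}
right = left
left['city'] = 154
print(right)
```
{'name': 14, 'age': 8, 'city': 154}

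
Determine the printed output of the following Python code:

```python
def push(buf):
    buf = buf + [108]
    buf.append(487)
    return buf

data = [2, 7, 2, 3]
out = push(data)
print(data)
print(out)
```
[2, 7, 2, 3]
[2, 7, 2, 3, 108, 487]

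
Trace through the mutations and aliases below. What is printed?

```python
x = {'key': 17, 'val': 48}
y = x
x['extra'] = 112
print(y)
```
{'key': 17, 'val': 48, 'extra': 112}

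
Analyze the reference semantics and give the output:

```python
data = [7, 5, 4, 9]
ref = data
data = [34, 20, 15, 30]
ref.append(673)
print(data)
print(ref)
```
[34, 20, 15, 30]
[7, 5, 4, 9, 673]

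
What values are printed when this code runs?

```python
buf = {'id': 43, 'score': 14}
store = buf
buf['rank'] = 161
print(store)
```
{'id': 43, 'score': 14, 'rank': 161}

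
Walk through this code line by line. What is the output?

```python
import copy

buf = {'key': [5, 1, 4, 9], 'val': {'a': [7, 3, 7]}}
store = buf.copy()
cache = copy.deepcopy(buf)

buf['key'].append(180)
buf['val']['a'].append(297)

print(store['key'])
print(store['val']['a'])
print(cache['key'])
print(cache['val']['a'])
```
[5, 1, 4, 9, 180]
[7, 3, 7, 297]
[5, 1, 4, 9]
[7, 3, 7]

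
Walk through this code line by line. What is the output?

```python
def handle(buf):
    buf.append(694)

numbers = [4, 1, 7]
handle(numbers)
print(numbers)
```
[4, 1, 7, 694]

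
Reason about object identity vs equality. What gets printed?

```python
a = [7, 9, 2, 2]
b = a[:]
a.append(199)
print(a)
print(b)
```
[7, 9, 2, 2, 199]
[7, 9, 2, 2]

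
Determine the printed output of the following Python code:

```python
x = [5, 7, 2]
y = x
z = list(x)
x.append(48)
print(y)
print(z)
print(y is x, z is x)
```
[5, 7, 2, 48]
[5, 7, 2]
True False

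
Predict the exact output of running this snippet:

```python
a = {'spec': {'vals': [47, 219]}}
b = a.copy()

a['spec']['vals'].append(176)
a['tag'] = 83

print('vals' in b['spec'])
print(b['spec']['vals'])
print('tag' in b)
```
True
[47, 219, 176]
False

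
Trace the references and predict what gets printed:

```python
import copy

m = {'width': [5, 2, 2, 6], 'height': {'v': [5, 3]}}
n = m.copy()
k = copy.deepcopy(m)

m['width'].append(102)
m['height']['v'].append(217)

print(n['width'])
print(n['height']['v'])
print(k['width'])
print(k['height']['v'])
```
[5, 2, 2, 6, 102]
[5, 3, 217]
[5, 2, 2, 6]
[5, 3]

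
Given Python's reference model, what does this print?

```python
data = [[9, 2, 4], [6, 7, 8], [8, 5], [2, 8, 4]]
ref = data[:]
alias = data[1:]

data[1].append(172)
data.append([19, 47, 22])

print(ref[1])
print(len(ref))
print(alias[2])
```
[6, 7, 8, 172]
4
[2, 8, 4]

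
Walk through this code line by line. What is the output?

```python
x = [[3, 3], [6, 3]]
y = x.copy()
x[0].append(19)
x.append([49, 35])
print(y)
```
[[3, 3, 19], [6, 3]]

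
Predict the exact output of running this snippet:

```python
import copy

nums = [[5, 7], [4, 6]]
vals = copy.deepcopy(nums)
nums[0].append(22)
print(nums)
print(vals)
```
[[5, 7, 22], [4, 6]]
[[5, 7], [4, 6]]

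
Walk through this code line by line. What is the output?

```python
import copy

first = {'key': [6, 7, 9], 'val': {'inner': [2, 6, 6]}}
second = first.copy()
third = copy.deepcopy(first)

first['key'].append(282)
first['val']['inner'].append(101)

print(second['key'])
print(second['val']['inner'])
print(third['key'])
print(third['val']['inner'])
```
[6, 7, 9, 282]
[2, 6, 6, 101]
[6, 7, 9]
[2, 6, 6]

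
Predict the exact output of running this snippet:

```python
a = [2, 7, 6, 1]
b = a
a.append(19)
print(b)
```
[2, 7, 6, 1, 19]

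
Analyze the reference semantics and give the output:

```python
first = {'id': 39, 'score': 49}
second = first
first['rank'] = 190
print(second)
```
{'id': 39, 'score': 49, 'rank': 190}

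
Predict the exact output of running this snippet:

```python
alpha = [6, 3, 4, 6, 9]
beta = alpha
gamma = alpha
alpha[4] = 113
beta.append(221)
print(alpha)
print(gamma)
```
[6, 3, 4, 6, 113, 221]
[6, 3, 4, 6, 113, 221]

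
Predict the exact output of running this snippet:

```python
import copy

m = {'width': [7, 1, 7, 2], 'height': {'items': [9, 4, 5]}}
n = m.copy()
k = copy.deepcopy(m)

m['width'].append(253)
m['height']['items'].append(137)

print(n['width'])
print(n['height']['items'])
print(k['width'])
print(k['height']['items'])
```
[7, 1, 7, 2, 253]
[9, 4, 5, 137]
[7, 1, 7, 2]
[9, 4, 5]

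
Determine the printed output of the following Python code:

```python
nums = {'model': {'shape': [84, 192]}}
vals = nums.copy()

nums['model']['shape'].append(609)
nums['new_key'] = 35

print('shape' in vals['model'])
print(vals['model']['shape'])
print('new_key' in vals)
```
True
[84, 192, 609]
False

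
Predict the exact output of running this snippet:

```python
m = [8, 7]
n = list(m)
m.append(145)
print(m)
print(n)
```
[8, 7, 145]
[8, 7]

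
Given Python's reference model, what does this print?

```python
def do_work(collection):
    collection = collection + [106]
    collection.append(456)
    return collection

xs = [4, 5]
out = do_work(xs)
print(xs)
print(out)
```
[4, 5]
[4, 5, 106, 456]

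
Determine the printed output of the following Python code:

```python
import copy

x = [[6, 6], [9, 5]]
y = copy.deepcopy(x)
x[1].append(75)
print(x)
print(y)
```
[[6, 6], [9, 5, 75]]
[[6, 6], [9, 5]]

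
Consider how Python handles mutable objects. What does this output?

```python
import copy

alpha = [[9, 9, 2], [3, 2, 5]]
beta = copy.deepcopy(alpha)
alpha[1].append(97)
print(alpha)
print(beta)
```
[[9, 9, 2], [3, 2, 5, 97]]
[[9, 9, 2], [3, 2, 5]]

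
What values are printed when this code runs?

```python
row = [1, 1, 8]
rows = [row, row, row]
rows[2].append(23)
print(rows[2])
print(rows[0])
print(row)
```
[1, 1, 8, 23]
[1, 1, 8, 23]
[1, 1, 8, 23]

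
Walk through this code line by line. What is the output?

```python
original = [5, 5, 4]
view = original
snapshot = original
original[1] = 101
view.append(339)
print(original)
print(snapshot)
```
[5, 101, 4, 339]
[5, 101, 4, 339]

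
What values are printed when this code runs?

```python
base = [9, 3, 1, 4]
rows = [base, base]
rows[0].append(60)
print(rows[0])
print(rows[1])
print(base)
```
[9, 3, 1, 4, 60]
[9, 3, 1, 4, 60]
[9, 3, 1, 4, 60]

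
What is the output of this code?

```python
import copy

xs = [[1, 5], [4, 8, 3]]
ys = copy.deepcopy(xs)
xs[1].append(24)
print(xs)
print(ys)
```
[[1, 5], [4, 8, 3, 24]]
[[1, 5], [4, 8, 3]]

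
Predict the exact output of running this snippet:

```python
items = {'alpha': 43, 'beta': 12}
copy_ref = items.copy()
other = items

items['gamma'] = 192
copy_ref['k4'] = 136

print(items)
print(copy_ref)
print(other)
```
{'alpha': 43, 'beta': 12, 'gamma': 192}
{'alpha': 43, 'beta': 12, 'k4': 136}
{'alpha': 43, 'beta': 12, 'gamma': 192}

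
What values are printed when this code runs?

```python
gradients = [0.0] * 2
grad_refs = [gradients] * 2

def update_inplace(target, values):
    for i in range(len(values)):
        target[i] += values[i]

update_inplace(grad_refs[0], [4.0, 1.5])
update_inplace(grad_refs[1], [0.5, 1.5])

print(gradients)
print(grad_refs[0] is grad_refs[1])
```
[4.5, 3.0]
True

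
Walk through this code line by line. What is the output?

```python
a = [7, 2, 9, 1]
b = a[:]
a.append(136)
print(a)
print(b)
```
[7, 2, 9, 1, 136]
[7, 2, 9, 1]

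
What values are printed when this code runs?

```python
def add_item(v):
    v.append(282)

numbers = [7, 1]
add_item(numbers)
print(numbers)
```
[7, 1, 282]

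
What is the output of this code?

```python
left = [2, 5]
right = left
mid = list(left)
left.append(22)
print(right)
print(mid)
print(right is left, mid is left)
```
[2, 5, 22]
[2, 5]
True False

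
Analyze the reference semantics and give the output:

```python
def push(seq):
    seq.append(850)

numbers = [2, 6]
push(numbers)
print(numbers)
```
[2, 6, 850]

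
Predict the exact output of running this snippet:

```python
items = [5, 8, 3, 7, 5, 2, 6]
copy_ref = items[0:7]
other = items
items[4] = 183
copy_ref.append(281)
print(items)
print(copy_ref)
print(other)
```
[5, 8, 3, 7, 183, 2, 6]
[5, 8, 3, 7, 5, 2, 6, 281]
[5, 8, 3, 7, 183, 2, 6]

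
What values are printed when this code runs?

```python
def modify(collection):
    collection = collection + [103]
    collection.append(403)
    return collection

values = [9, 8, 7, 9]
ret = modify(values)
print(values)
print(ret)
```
[9, 8, 7, 9]
[9, 8, 7, 9, 103, 403]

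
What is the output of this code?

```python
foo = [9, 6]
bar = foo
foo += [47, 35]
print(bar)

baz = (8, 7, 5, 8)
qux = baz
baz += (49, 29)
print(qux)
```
[9, 6, 47, 35]
(8, 7, 5, 8)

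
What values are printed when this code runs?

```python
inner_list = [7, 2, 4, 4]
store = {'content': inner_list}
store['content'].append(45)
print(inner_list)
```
[7, 2, 4, 4, 45]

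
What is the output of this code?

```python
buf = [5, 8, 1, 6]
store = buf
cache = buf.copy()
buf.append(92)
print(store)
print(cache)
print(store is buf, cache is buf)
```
[5, 8, 1, 6, 92]
[5, 8, 1, 6]
True False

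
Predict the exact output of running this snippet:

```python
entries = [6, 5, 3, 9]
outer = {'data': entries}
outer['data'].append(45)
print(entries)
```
[6, 5, 3, 9, 45]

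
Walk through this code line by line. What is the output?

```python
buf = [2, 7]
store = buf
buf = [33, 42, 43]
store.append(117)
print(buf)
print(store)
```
[33, 42, 43]
[2, 7, 117]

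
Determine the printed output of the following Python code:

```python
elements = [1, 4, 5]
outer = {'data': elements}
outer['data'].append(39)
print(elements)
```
[1, 4, 5, 39]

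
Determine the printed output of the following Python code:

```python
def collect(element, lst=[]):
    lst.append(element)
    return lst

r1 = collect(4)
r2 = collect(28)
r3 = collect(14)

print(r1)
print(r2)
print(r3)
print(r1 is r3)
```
[4, 28, 14]
[4, 28, 14]
[4, 28, 14]
True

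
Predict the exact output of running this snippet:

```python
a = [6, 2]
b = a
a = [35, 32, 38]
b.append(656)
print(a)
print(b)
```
[35, 32, 38]
[6, 2, 656]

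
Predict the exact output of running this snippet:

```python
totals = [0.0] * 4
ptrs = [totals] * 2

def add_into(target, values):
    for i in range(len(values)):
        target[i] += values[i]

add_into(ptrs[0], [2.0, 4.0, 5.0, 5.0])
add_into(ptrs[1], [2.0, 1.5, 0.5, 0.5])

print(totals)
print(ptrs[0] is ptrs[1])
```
[4.0, 5.5, 5.5, 5.5]
True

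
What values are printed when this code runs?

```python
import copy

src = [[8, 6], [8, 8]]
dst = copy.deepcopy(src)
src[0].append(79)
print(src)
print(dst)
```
[[8, 6, 79], [8, 8]]
[[8, 6], [8, 8]]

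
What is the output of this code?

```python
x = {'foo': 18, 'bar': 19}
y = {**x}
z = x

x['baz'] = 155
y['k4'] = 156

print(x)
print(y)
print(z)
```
{'foo': 18, 'bar': 19, 'baz': 155}
{'foo': 18, 'bar': 19, 'k4': 156}
{'foo': 18, 'bar': 19, 'baz': 155}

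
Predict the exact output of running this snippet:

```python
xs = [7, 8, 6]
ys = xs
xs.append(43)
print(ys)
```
[7, 8, 6, 43]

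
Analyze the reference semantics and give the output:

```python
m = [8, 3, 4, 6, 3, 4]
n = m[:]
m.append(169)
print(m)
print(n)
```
[8, 3, 4, 6, 3, 4, 169]
[8, 3, 4, 6, 3, 4]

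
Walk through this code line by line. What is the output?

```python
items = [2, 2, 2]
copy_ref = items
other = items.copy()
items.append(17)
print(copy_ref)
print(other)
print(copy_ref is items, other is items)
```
[2, 2, 2, 17]
[2, 2, 2]
True False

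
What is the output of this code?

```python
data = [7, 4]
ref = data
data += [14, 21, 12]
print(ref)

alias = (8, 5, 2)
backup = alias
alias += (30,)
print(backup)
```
[7, 4, 14, 21, 12]
(8, 5, 2)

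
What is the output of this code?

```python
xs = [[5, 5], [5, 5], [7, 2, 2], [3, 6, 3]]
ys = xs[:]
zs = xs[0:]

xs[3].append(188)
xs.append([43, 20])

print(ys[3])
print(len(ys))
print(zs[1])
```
[3, 6, 3, 188]
4
[5, 5]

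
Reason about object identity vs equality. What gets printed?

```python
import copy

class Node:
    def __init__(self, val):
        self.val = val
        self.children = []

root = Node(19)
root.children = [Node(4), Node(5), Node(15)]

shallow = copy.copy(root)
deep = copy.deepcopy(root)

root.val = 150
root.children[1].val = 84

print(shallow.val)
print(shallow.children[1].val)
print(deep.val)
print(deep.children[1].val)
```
19
84
19
5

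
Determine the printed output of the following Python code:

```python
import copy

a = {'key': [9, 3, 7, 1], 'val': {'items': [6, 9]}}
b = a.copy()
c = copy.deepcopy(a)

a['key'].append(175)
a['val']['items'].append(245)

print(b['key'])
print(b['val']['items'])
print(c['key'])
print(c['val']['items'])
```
[9, 3, 7, 1, 175]
[6, 9, 245]
[9, 3, 7, 1]
[6, 9]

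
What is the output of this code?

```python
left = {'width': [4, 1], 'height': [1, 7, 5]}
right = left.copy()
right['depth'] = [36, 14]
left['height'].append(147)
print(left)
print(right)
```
{'width': [4, 1], 'height': [1, 7, 5, 147]}
{'width': [4, 1], 'height': [1, 7, 5, 147], 'depth': [36, 14]}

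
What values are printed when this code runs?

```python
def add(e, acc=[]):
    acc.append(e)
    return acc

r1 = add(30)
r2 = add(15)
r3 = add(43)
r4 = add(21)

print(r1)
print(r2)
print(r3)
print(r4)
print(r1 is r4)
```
[30, 15, 43, 21]
[30, 15, 43, 21]
[30, 15, 43, 21]
[30, 15, 43, 21]
True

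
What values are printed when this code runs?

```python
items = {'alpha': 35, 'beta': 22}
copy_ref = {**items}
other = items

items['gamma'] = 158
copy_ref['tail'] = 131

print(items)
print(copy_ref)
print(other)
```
{'alpha': 35, 'beta': 22, 'gamma': 158}
{'alpha': 35, 'beta': 22, 'tail': 131}
{'alpha': 35, 'beta': 22, 'gamma': 158}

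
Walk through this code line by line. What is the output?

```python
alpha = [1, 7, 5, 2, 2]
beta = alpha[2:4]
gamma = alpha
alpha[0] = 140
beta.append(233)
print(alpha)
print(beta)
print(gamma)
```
[140, 7, 5, 2, 2]
[5, 2, 233]
[140, 7, 5, 2, 2]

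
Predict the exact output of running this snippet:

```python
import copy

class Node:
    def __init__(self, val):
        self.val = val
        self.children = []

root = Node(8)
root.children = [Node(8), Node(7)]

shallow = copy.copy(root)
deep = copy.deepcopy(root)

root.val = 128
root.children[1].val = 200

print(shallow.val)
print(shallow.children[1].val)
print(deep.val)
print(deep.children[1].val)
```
8
200
8
7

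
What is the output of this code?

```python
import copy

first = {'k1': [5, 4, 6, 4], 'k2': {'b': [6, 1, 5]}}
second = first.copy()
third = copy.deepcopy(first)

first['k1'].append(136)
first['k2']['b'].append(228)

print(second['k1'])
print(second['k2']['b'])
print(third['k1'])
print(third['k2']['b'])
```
[5, 4, 6, 4, 136]
[6, 1, 5, 228]
[5, 4, 6, 4]
[6, 1, 5]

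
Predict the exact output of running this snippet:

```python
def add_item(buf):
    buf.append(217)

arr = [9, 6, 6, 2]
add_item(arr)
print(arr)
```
[9, 6, 6, 2, 217]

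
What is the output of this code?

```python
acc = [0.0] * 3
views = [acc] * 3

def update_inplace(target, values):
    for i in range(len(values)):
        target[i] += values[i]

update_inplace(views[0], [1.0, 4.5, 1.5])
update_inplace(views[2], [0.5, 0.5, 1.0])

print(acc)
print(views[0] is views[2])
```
[1.5, 5.0, 2.5]
True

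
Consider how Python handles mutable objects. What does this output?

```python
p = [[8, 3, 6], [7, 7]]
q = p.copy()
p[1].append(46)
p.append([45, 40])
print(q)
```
[[8, 3, 6], [7, 7, 46]]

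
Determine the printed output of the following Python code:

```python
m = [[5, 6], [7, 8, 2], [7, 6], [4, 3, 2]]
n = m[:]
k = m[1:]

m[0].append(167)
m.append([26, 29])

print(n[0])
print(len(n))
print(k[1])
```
[5, 6, 167]
4
[7, 6]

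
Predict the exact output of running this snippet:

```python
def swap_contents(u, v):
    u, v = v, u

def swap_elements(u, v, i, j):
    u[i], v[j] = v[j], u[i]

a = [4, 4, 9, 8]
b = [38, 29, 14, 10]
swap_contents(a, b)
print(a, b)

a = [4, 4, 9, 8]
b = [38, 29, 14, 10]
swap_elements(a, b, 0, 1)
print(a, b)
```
[4, 4, 9, 8] [38, 29, 14, 10]
[29, 4, 9, 8] [38, 4, 14, 10]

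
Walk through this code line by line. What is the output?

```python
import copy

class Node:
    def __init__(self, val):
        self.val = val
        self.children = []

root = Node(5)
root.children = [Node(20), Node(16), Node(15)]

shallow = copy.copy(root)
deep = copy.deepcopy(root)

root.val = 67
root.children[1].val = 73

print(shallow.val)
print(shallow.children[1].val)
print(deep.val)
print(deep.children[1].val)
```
5
73
5
16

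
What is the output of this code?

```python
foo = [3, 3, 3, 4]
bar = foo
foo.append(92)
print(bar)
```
[3, 3, 3, 4, 92]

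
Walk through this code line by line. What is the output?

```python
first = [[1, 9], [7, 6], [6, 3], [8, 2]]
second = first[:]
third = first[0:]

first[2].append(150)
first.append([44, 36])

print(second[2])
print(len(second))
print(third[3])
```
[6, 3, 150]
4
[8, 2]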